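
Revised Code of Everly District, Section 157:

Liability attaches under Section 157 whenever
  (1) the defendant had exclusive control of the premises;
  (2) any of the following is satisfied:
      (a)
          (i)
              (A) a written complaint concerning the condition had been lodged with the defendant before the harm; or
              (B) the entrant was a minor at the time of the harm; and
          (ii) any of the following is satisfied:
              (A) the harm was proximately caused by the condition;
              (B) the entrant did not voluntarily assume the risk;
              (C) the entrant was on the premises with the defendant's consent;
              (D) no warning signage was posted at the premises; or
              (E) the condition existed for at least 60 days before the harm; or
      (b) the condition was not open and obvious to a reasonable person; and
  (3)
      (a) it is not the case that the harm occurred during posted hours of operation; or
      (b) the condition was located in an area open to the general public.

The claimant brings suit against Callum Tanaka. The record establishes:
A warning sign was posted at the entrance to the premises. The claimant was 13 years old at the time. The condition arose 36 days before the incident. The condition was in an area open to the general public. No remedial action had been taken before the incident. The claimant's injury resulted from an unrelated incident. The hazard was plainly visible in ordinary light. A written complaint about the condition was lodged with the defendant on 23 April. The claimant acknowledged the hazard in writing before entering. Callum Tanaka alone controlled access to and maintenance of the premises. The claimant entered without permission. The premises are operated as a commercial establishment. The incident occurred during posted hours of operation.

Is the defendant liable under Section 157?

No — not liable.

(1) exclusive control — holds.
(A) complaint lodged — met.
(B) entrant a minor — satisfied.
(i) = T OR T = true.
(A) proximate cause — fails.
(B) no assumed risk — fails.
(C) consent to enter — not met.
(D) no signage posted — fails.
(E) condition ≥60 days old — not met.
(ii) = F OR F OR F OR F OR F = false.
(a): T AND F → false.
(b) not open/obvious — not satisfied.
(2): F OR F → false.
(a) not (during posted hours) — fails.
(b) public area — holds.
(3): F OR T → true.
Overall = T AND F AND T = false.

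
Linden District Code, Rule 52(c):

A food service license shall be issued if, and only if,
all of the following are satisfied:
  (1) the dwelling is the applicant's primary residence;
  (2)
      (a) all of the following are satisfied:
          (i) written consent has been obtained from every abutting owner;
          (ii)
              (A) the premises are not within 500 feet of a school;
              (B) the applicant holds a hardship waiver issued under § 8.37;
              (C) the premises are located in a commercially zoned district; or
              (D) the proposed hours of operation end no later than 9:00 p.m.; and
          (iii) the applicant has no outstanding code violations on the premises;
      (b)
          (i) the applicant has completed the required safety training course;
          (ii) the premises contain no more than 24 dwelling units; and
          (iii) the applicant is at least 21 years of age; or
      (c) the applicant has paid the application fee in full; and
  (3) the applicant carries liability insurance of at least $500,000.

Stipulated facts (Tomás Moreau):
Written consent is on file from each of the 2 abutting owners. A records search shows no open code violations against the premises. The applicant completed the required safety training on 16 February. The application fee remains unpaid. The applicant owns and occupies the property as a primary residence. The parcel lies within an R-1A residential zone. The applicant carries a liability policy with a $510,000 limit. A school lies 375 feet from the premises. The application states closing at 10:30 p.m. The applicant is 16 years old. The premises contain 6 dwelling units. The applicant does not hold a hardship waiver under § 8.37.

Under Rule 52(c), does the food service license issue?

(1) primary residence — holds.
(i) all abutters consent — satisfied.
(A) ≥500 ft from school — not met.
(B) hardship waiver — not met.
(C) commercially zoned — not met.
(D) closes by 9 p.m. — not satisfied.
(ii): F OR F OR F OR F → false.
(iii) no code violations — satisfied.
(a) = T AND F AND T = false.
(i) safety training — holds.
(ii) ≤ 24 units — met.
(iii) age ≥ 21 — not met.
So (b) is not satisfied (T AND T AND F).
(c) fee paid — fails.
(2) = F OR F OR F = false.
(3) insurance ≥ $500,000 — holds.
So Overall is not satisfied (T AND F AND T).

No — denied.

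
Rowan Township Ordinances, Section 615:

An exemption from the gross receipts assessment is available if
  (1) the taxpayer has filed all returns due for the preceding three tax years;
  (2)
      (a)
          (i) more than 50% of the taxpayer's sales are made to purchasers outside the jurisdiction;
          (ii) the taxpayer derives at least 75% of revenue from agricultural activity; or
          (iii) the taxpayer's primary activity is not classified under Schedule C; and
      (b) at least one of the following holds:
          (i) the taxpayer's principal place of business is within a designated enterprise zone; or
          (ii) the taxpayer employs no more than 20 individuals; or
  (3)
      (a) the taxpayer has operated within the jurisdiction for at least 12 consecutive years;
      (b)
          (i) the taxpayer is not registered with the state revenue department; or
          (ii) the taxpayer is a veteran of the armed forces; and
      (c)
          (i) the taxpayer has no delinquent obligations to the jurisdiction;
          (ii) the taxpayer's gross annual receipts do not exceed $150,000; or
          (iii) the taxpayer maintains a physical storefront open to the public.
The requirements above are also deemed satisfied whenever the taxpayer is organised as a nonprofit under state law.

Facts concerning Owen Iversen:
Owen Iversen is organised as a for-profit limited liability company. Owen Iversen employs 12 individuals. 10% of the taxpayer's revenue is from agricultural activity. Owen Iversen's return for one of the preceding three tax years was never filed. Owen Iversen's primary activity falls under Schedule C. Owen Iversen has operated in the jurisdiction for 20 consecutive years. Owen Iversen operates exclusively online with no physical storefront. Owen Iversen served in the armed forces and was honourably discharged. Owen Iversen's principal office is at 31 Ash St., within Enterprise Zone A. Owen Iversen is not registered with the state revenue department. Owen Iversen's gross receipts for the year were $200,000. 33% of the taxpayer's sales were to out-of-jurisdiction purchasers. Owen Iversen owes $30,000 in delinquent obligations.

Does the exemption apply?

(1) returns current — fails.
(i) >50% out-of-jur. sales — fails.
(ii) ≥75% agricultural — not met.
(iii) not (Schedule C activity) — not met.
(a) = F OR F OR F = false.
(i) in enterprise zone — met.
(ii) ≤ 20 employees — satisfied.
(b) = T OR T = true.
So (2) is not satisfied (F AND T).
(a) ≥ 12 yrs in jurisdiction — met.
(i) not (state-registered) — met.
(ii) veteran — holds.
(b) = T OR T = true.
(i) no delinquency — not met.
(ii) receipts ≤ $150,000 — not satisfied.
(iii) has storefront — not satisfied.
(c): F OR F OR F → false.
(3) = T AND T AND F = false.
Overall = F OR F OR F = false.
Exception (nonprofit) — not satisfied.
Result: main false OR exception false → false.

No — not exempt.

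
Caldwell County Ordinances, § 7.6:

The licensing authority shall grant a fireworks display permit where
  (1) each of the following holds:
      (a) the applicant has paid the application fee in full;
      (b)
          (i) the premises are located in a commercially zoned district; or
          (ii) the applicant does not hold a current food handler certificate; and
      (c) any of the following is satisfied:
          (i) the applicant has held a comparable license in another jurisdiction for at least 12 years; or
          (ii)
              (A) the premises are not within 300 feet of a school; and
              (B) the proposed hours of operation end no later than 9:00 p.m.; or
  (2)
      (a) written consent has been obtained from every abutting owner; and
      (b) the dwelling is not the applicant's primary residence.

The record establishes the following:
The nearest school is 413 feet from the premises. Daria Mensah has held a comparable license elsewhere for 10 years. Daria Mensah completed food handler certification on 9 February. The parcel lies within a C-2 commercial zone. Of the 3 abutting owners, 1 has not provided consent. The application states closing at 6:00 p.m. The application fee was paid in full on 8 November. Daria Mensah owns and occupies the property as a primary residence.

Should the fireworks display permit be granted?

Yes — granted.

(a) fee paid — met.
(i) commercially zoned — satisfied.
(ii) not (food handler cert.) — fails.
(b): T OR F → true.
(i) prior license ≥ 12 yr — not satisfied.
(A) ≥300 ft from school — met.
(B) closes by 9 p.m. — satisfied.
So (ii) is satisfied (T AND T).
(c) = F OR T = true.
(1): T AND T AND T → true.
(a) all abutters consent — fails.
(b) not (primary residence) — fails.
So (2) is not satisfied (F AND F).
So Overall is satisfied (T OR F).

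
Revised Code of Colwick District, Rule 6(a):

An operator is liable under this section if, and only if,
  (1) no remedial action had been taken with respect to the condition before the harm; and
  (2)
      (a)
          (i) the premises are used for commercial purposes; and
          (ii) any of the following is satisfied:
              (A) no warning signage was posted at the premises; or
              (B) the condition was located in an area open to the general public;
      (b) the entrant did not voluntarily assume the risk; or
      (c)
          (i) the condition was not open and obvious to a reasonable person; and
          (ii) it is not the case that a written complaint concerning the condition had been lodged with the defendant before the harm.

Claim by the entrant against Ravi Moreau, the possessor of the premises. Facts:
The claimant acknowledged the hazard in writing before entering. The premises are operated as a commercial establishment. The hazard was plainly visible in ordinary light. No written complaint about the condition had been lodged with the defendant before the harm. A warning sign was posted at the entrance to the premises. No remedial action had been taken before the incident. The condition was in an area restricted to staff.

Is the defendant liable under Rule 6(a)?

(1) no remedial action — satisfied.
(i) commercial use — holds.
(A) no signage posted — fails.
(B) public area — fails.
(ii): F OR F → false.
(a) = T AND F = false.
(b) no assumed risk — not met.
(i) not open/obvious — not met.
(ii) not (complaint lodged) — met.
(c): F AND T → false.
(2) = F OR F OR F = false.
Overall = T AND F = false.

No — not liable.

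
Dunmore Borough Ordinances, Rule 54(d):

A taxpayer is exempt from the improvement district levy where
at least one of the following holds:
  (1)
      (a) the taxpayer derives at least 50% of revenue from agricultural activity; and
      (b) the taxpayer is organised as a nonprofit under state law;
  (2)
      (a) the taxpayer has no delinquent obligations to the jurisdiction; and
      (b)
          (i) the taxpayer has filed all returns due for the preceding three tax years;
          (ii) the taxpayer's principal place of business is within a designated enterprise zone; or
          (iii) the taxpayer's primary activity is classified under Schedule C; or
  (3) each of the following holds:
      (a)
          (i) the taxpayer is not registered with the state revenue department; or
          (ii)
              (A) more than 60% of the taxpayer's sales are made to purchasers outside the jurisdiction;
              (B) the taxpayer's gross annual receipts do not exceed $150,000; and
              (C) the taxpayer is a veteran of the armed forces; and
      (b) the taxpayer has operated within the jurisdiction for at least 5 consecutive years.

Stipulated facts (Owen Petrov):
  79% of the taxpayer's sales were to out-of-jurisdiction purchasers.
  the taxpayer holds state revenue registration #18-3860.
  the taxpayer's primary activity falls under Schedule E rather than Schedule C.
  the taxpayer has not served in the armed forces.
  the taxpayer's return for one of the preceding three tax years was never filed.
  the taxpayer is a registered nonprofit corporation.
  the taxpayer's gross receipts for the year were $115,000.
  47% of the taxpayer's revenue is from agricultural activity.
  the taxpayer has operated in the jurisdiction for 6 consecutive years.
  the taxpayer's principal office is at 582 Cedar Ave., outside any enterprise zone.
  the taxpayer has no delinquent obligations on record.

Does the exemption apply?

(a) ≥50% agricultural — fails.
(b) nonprofit — holds.
So (1) is not satisfied (F AND T).
(a) no delinquency — holds.
(i) returns current — fails.
(ii) in enterprise zone — not satisfied.
(iii) Schedule C activity — not satisfied.
(b): F OR F OR F → false.
(2) = T AND F = false.
(i) not (state-registered) — fails.
(A) >60% out-of-jur. sales — holds.
(B) receipts ≤ $150,000 — met.
(C) veteran — fails.
(ii): T AND T AND F → false.
So (a) is not satisfied (F OR F).
(b) ≥ 5 yrs in jurisdiction — satisfied.
(3) = F AND T = false.
Overall: F OR F OR F → false.

No — not exempt.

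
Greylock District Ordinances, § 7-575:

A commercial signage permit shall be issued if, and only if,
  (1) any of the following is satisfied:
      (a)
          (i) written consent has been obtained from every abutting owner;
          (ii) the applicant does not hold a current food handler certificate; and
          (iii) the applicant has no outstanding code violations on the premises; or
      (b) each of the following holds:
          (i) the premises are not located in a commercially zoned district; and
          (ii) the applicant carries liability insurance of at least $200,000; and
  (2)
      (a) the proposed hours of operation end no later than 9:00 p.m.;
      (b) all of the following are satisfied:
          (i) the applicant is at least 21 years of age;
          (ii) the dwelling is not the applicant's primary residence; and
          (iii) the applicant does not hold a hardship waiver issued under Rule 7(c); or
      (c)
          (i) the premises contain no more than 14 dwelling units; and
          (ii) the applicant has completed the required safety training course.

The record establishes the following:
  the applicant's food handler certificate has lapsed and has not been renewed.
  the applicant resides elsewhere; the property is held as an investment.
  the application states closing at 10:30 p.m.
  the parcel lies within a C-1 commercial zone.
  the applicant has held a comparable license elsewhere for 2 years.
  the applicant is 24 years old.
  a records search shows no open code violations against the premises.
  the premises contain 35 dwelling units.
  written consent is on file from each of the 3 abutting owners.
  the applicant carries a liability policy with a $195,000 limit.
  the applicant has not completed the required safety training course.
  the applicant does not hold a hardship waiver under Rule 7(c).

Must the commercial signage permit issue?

(i) all abutters consent — satisfied.
(ii) not (food handler cert.) — satisfied.
(iii) no code violations — satisfied.
So (a) is satisfied (T AND T AND T).
(i) not (commercially zoned) — fails.
(ii) insurance ≥ $200,000 — fails.
(b): F AND F → false.
(1): T OR F → true.
(a) closes by 9 p.m. — fails.
(i) age ≥ 21 — satisfied.
(ii) not (primary residence) — holds.
(iii) not (hardship waiver) — satisfied.
(b): T AND T AND T → true.
(i) ≤ 14 units — not met.
(ii) safety training — not met.
(c): F AND F → false.
(2): F OR T OR F → true.
Overall: T AND T → true.

Yes — granted.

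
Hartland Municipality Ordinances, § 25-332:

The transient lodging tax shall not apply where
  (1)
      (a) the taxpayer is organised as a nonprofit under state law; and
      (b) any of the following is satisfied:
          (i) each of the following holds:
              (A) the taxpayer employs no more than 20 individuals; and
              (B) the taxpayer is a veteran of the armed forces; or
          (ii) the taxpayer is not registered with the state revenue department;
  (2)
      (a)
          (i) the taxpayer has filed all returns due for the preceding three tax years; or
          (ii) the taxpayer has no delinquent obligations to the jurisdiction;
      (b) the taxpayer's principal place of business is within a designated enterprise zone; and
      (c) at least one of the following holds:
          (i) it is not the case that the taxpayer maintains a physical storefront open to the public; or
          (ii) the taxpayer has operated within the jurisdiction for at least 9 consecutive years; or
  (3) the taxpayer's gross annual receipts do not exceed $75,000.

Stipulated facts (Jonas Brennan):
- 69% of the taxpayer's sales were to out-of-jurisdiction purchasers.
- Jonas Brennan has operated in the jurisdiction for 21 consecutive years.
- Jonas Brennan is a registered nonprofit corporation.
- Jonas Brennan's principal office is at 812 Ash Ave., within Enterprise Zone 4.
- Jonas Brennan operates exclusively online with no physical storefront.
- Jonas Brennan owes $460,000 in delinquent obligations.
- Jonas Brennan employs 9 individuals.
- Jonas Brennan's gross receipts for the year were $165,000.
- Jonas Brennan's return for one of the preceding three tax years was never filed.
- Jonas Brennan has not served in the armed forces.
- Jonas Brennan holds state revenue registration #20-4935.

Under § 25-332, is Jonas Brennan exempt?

(a) nonprofit — holds.
(A) ≤ 20 employees — satisfied.
(B) veteran — fails.
(i) = T AND F = false.
(ii) not (state-registered) — not satisfied.
(b): F OR F → false.
(1) = T AND F = false.
(i) returns current — not satisfied.
(ii) no delinquency — not met.
(a): F OR F → false.
(b) in enterprise zone — met.
(i) not (has storefront) — holds.
(ii) ≥ 9 yrs in jurisdiction — holds.
So (c) is satisfied (T OR T).
(2) = F AND T AND T = false.
(3) receipts ≤ $75,000 — not met.
Overall: F OR F OR F → false.

No — not exempt.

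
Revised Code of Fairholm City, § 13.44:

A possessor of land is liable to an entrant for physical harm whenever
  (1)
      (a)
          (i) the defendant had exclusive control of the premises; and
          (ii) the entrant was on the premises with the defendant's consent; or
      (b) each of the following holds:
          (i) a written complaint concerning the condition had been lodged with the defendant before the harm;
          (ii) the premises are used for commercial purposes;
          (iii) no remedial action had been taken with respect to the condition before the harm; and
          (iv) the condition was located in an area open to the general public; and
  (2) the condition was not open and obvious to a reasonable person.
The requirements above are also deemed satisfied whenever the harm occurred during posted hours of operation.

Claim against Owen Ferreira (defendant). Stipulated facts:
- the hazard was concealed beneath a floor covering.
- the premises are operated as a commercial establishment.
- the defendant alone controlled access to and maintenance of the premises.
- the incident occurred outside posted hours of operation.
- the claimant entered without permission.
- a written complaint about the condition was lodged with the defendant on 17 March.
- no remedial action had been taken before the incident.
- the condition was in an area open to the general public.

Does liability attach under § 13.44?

Yes — liable.

(i) exclusive control — met.
(ii) consent to enter — not satisfied.
(a): T AND F → false.
(i) complaint lodged — holds.
(ii) commercial use — satisfied.
(iii) no remedial action — met.
(iv) public area — holds.
(b) = T AND T AND T AND T = true.
(1) = F OR T = true.
(2) not open/obvious — holds.
Overall = T AND T = true.
Exception (during posted hours) — not satisfied.
Result: main true OR exception false → true.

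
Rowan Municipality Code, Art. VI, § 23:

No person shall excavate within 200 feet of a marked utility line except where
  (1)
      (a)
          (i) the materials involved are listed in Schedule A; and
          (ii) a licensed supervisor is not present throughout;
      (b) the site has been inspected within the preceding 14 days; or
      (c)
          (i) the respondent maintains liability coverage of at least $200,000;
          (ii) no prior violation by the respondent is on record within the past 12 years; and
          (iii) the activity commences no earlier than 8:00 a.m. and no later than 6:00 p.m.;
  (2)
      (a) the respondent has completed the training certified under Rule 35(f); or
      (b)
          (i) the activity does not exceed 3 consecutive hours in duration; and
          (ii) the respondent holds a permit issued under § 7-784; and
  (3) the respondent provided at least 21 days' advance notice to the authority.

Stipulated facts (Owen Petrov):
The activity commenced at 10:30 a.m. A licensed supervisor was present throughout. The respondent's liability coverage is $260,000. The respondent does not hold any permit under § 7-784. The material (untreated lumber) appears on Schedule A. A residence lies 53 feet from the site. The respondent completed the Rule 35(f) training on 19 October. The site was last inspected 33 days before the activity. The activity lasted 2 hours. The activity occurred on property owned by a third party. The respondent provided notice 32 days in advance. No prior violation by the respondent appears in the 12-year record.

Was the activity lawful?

Yes — lawful.

(i) Schedule A material — satisfied.
(ii) not (supervisor present) — fails.
(a): T AND F → false.
(b) site inspected — fails.
(i) coverage ≥ $200,000 — satisfied.
(ii) no prior violation — holds.
(iii) start within hours — satisfied.
(c): T AND T AND T → true.
So (1) is satisfied (F OR F OR T).
(a) training certified — satisfied.
(i) ≤ 3 hrs duration — satisfied.
(ii) holds permit — fails.
So (b) is not satisfied (T AND F).
(2): T OR F → true.
(3) ≥21 days' notice — satisfied.
Overall = T AND T AND T = true.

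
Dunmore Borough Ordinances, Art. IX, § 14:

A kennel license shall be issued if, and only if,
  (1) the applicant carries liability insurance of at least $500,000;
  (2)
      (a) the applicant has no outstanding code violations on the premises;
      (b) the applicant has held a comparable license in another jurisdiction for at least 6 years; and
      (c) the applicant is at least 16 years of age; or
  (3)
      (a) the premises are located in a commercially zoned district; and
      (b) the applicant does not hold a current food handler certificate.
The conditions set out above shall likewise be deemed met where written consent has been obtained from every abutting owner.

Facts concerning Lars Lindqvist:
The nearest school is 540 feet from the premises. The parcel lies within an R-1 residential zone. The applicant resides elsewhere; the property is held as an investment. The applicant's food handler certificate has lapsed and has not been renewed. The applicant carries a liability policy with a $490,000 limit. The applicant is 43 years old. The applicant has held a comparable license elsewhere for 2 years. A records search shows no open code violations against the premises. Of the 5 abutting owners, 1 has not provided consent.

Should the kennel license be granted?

No — denied.

(1) insurance ≥ $500,000 — not satisfied.
(a) no code violations — holds.
(b) prior license ≥ 6 yr — not met.
(c) age ≥ 16 — met.
(2) = T AND F AND T = false.
(a) commercially zoned — not met.
(b) not (food handler cert.) — holds.
(3): F AND T → false.
Overall = F OR F OR F = false.
Exception (all abutters consent) — not satisfied.
Result: main false OR exception false → false.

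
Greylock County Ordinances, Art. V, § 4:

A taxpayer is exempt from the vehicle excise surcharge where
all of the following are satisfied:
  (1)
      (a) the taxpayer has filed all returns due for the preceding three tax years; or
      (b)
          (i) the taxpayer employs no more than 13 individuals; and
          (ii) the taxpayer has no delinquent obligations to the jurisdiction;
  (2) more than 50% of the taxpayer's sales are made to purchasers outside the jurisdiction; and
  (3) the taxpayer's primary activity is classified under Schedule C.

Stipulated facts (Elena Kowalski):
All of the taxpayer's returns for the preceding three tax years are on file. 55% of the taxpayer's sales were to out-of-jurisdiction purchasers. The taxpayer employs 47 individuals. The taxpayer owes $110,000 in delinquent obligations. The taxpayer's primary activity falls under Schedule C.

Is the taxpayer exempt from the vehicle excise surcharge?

Yes — exempt.

(a) returns current — met.
(i) ≤ 13 employees — not satisfied.
(ii) no delinquency — fails.
(b): F AND F → false.
So (1) is satisfied (T OR F).
(2) >50% out-of-jur. sales — satisfied.
(3) Schedule C activity — holds.
Overall: T AND T AND T → true.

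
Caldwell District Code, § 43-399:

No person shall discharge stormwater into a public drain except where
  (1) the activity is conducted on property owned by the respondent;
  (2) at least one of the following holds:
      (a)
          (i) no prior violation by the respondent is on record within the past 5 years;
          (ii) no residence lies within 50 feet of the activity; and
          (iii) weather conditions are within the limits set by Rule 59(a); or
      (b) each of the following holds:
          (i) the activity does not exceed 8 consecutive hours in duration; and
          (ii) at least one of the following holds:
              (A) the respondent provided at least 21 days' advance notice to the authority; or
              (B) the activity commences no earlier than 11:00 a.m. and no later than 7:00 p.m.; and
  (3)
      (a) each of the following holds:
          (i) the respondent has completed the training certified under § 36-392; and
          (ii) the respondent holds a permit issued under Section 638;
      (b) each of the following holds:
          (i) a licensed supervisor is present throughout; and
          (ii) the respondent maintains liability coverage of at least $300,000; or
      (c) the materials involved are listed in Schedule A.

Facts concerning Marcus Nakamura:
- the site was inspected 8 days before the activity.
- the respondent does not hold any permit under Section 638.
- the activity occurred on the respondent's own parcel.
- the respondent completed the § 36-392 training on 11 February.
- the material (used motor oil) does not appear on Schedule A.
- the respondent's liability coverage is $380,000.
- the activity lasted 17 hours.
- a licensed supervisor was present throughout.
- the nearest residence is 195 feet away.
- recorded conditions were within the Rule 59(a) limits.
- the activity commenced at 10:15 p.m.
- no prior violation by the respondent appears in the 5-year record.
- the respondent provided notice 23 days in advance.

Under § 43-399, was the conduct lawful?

(1) own property — holds.
(i) no prior violation — met.
(ii) no residence in 50 ft — holds.
(iii) weather ok — satisfied.
So (a) is satisfied (T AND T AND T).
(i) ≤ 8 hrs duration — not satisfied.
(A) ≥21 days' notice — holds.
(B) start within hours — fails.
So (ii) is satisfied (T OR F).
(b): F AND T → false.
(2): T OR F → true.
(i) training certified — satisfied.
(ii) holds permit — fails.
(a): T AND F → false.
(i) supervisor present — satisfied.
(ii) coverage ≥ $300,000 — met.
So (b) is satisfied (T AND T).
(c) Schedule A material — not satisfied.
So (3) is satisfied (F OR T OR F).
So Overall is satisfied (T AND T AND T).

Yes — lawful.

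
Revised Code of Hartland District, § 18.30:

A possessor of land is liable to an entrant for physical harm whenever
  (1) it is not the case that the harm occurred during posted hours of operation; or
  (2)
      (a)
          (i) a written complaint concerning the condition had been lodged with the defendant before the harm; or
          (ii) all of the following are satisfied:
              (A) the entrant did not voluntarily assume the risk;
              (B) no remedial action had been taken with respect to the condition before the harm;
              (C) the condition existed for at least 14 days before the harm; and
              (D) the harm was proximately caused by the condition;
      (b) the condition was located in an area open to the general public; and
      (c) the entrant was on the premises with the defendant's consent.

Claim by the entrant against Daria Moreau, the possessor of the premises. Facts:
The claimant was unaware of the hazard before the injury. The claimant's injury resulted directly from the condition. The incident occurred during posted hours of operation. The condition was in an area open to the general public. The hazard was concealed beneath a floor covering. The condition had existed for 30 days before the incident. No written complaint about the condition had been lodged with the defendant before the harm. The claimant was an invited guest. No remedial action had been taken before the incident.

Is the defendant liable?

(1) not (during posted hours) — fails.
(i) complaint lodged — fails.
(A) no assumed risk — satisfied.
(B) no remedial action — holds.
(C) condition ≥14 days old — met.
(D) proximate cause — holds.
(ii) = T AND T AND T AND T = true.
(a): F OR T → true.
(b) public area — satisfied.
(c) consent to enter — holds.
So (2) is satisfied (T AND T AND T).
Overall = F OR T = true.

Yes — liable.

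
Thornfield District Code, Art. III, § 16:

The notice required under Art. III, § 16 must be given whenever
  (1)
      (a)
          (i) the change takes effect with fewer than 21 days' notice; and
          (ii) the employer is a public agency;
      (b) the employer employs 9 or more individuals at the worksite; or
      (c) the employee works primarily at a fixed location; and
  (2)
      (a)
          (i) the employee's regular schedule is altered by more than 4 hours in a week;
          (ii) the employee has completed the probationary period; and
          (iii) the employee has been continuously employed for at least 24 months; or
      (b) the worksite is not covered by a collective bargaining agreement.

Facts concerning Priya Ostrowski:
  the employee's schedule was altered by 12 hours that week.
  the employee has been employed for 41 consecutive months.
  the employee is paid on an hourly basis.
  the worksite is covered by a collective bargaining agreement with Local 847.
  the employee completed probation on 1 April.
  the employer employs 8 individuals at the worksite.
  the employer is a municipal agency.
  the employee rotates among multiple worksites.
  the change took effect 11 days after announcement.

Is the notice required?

(i) < 21 days' notice — satisfied.
(ii) public agency — met.
(a): T AND T → true.
(b) ≥ 9 at site — fails.
(c) fixed location — fails.
So (1) is satisfied (T OR F OR F).
(i) schedule shift > 4h — holds.
(ii) past probation — satisfied.
(iii) tenure ≥ 24 mo. — holds.
(a) = T AND T AND T = true.
(b) no CBA — not met.
(2): T OR F → true.
So Overall is satisfied (T AND T).

Yes — required.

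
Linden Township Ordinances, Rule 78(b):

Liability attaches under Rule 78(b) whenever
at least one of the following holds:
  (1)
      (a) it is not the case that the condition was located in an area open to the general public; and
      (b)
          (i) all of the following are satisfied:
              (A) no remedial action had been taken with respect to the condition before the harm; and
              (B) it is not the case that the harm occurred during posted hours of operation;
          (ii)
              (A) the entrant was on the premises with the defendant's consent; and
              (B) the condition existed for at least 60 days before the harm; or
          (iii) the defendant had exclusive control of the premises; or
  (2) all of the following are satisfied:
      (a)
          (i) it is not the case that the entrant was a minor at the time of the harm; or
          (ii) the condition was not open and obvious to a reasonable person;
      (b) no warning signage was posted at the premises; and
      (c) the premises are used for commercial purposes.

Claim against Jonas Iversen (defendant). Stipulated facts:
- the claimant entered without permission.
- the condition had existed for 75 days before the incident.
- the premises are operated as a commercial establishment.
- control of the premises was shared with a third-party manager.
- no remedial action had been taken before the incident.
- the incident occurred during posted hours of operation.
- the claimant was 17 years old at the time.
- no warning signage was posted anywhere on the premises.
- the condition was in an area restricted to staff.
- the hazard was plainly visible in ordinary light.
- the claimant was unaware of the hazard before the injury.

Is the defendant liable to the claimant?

No — not liable.

(a) not (public area) — satisfied.
(A) no remedial action — holds.
(B) not (during posted hours) — not satisfied.
(i) = T AND F = false.
(A) consent to enter — fails.
(B) condition ≥60 days old — satisfied.
So (ii) is not satisfied (F AND T).
(iii) exclusive control — not met.
(b) = F OR F OR F = false.
(1): T AND F → false.
(i) not (entrant a minor) — not met.
(ii) not open/obvious — not met.
(a) = F OR F = false.
(b) no signage posted — holds.
(c) commercial use — met.
So (2) is not satisfied (F AND T AND T).
Overall: F OR F → false.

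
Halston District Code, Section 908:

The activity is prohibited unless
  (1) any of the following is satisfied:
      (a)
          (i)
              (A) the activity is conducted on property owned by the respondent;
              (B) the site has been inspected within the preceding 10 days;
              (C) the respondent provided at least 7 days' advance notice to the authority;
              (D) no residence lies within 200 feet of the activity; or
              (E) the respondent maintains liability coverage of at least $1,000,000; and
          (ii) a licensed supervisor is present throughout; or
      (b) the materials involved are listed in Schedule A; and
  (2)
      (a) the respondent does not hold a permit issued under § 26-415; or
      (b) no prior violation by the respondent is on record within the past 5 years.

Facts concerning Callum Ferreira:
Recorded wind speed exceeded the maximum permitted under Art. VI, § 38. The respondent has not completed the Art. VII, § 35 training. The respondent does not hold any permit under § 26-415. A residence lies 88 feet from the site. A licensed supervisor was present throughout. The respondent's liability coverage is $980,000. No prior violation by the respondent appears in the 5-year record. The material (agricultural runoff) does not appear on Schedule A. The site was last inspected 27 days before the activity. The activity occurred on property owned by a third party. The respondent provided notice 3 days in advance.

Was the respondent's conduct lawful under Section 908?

No — unlawful.

(A) own property — not satisfied.
(B) site inspected — not satisfied.
(C) ≥7 days' notice — fails.
(D) no residence in 200 ft — not satisfied.
(E) coverage ≥ $1,000,000 — not met.
So (i) is not satisfied (F OR F OR F OR F OR F).
(ii) supervisor present — holds.
(a) = F AND T = false.
(b) Schedule A material — fails.
(1): F OR F → false.
(a) not (holds permit) — met.
(b) no prior violation — holds.
So (2) is satisfied (T OR T).
Overall = F AND T = false.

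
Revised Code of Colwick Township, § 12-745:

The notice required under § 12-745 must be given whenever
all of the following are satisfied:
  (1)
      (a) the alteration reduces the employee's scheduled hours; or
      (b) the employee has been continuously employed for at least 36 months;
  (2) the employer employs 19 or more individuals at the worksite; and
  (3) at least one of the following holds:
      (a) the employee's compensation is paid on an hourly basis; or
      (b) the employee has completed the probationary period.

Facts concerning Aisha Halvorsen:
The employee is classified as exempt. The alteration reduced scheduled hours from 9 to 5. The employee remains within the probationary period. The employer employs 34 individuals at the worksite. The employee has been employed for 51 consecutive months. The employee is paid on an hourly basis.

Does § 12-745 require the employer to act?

Yes — required.

(a) hours reduced — satisfied.
(b) tenure ≥ 36 mo. — met.
So (1) is satisfied (T OR T).
(2) ≥ 19 at site — satisfied.
(a) hourly-paid — met.
(b) past probation — not met.
So (3) is satisfied (T OR F).
Overall: T AND T AND T → true.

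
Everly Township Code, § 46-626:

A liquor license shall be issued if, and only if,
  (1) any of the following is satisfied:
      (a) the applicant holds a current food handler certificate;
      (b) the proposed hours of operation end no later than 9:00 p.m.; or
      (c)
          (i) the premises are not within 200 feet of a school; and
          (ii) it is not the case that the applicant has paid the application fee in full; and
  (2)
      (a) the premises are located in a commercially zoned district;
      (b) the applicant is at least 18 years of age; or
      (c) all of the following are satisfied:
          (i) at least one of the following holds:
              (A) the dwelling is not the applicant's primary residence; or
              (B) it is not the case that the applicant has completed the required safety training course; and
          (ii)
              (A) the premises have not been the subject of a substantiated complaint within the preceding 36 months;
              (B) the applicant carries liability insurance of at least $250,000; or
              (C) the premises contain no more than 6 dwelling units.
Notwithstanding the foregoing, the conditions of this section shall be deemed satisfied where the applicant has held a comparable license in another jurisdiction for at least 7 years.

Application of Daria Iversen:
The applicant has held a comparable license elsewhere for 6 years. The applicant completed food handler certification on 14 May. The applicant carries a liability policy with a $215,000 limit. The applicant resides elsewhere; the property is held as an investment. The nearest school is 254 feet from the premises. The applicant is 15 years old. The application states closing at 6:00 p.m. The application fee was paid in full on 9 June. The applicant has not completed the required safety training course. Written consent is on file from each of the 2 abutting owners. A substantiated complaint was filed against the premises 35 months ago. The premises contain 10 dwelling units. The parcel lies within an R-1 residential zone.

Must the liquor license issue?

(a) food handler cert. — met.
(b) closes by 9 p.m. — holds.
(i) ≥200 ft from school — satisfied.
(ii) not (fee paid) — not satisfied.
So (c) is not satisfied (T AND F).
(1): T OR T OR F → true.
(a) commercially zoned — not met.
(b) age ≥ 18 — not satisfied.
(A) not (primary residence) — met.
(B) not (safety training) — satisfied.
(i): T OR T → true.
(A) no complaint in 36 mo. — not satisfied.
(B) insurance ≥ $250,000 — not satisfied.
(C) ≤ 6 units — not met.
(ii): F OR F OR F → false.
(c): T AND F → false.
(2): F OR F OR F → false.
So Overall is not satisfied (T AND F).
Exception (prior license ≥ 7 yr) — not satisfied.
Result: main false OR exception false → false.

No — denied.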